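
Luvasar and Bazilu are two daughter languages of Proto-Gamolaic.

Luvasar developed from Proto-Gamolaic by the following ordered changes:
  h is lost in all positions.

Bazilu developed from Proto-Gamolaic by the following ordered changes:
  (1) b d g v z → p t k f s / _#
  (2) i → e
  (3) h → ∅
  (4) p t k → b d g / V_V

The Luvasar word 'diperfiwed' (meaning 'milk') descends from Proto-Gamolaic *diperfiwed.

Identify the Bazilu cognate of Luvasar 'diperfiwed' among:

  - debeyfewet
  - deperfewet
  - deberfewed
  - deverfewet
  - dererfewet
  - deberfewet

Bazilu: start from *diperfiwed.
  rule 1 (final devoicing): diperfiwed → diperfiwet
  rule 2 (vowel merger): diperfiwet → deperfewet
  rule 3: no change — deperfewet
  rule 4 (intervocalic voicing): deperfewet → deberfewet
  ⇒ Bazilu deberfewet
Only 'deberfewet' matches the regular Bazilu development of *diperfiwed.

deberfewet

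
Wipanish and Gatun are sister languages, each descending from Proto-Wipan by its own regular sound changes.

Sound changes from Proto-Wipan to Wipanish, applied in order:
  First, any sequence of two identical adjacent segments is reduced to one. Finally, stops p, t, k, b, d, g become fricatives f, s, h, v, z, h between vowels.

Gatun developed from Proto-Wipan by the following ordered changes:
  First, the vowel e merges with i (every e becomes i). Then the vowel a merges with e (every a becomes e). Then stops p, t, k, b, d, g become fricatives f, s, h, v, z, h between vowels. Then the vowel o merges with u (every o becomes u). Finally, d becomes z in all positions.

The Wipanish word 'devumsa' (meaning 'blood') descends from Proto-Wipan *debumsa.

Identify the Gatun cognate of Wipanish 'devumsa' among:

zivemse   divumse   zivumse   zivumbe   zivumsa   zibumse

Gatun: *debumsa > dibumsa > dibumse > divumse > zivumse  (by vowel merger, vowel merger, intervocalic lenition, unconditioned shift)
Among the options, 'zivumse' alone shows every Gatun change applied in order.

zivumse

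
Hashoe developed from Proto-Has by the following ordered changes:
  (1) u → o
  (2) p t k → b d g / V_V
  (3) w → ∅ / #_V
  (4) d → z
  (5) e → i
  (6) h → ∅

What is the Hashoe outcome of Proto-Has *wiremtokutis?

Hashoe: *wiremtokutis
  wiremtokutis → wiremtokotis   [vowel merger]
  wiremtokotis → wiremtogodis   [intervocalic voicing]
  wiremtogodis → iremtogodis   [glide loss]
  iremtogodis → iremtogozis   [unconditioned shift]
  iremtogozis → irimtogozis   [vowel merger]
  irimtogozis (rule 6 does not apply)
  giving Hashoe irimtogozis.

irimtogozis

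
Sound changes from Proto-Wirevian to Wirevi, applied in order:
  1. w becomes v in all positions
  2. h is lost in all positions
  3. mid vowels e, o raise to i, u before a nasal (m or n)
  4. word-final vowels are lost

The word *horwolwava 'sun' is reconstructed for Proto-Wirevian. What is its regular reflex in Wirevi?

orvolvav

Wirevi: start from *horwolwava.
  rule 1 (unconditioned shift): horwolwava → horvolvava
  rule 2 (h-loss): horvolvava → orvolvava
  rule 3: no change — orvolvava
  rule 4 (apocope): orvolvava → orvolvav
  ⇒ Wirevi orvolvav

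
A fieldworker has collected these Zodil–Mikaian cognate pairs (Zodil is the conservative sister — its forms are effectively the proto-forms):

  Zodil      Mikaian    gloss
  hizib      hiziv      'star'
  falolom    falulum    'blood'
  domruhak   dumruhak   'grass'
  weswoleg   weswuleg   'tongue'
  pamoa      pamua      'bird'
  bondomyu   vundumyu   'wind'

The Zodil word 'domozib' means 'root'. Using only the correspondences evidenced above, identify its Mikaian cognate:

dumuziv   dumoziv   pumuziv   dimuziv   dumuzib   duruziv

dumuziv

falolom ~ falulum, domruhak ~ dumruhak — Zodil o corresponds to Mikaian u after a consonant, before a nasal.
falolom ~ falulum, weswoleg ~ weswuleg — Zodil o corresponds to Mikaian u after a consonant, before a consonant other than r, m, n, p, b, f, v.
hizib ~ hiziv — Zodil b corresponds to Mikaian v word-finally.
Applying these to Zodil 'domozib':
  domozib → dumozib   (o→u after a consonant, before a nasal)
  dumozib → dumuzib   (o→u after a consonant, before a consonant other than r, m, n, p, b, f, v)
  dumuzib → dumuziv   (b→v word-finally)
So the Mikaian cognate is 'dumuziv'.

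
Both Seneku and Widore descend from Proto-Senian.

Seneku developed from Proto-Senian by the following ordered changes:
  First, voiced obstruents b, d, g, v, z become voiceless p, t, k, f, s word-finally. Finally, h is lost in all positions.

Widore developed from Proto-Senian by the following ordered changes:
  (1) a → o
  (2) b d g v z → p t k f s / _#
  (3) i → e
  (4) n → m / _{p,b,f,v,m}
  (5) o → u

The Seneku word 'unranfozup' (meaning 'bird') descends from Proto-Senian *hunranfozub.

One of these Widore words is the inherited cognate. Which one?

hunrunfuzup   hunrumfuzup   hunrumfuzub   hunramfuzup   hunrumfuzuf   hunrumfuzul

hunrumfuzup

Widore: *hunranfozub > hunronfozub > hunronfozup > hunromfozup > hunrumfuzup  (by vowel merger, final devoicing, nasal place assimilation, vowel merger)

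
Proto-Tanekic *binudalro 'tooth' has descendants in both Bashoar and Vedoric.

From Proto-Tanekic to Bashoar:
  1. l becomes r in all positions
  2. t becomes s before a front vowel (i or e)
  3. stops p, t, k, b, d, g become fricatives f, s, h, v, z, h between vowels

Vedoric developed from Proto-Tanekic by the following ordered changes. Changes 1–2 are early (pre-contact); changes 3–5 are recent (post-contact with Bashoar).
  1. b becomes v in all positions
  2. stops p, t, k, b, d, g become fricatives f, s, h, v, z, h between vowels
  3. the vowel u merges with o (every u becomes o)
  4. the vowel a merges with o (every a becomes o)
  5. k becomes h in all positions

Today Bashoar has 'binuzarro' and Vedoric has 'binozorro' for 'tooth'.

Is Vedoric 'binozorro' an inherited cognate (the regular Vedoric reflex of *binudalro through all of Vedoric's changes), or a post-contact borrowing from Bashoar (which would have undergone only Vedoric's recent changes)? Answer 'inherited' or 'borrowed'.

If inherited, *binudalro would pass through all of Vedoric's changes:
Vedoric: *binudalro > vinudalro > vinuzalro > vinozalro > vinozolro  (by unconditioned shift, intervocalic lenition, vowel merger, vowel merger)
If borrowed from Bashoar 'binuzarro' after the early changes, it would undergo only the recent ones:
  rule 3 (vowel merger): binuzarro → binozarro
  rule 4 (vowel merger): binozarro → binozorro
  rule 5 (unconditioned shift): no change (binozorro)
  ⇒ as a loan: binozorro
Vedoric 'binozorro' matches the loan outcome 'binozorro', not the inherited 'vinozolro' — it skipped the early Vedoric changes, so it was borrowed from Bashoar.

borrowed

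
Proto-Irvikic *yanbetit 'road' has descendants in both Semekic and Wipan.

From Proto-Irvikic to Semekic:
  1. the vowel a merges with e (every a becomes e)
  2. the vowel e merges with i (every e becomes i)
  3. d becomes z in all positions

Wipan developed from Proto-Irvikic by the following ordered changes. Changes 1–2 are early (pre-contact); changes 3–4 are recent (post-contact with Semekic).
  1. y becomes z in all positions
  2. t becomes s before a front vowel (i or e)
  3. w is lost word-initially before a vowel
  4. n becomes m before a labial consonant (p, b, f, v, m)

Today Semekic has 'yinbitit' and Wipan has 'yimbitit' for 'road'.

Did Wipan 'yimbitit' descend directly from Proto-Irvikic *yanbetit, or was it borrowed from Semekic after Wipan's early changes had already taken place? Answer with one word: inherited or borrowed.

If inherited, *yanbetit would pass through all of Wipan's changes:
Wipan: *yanbetit
  yanbetit → zanbetit   [unconditioned shift]
  zanbetit → zanbesit   [palatalisation]
  zanbesit (rule 3 does not apply)
  zanbesit → zambesit   [nasal place assimilation]
  giving Wipan zambesit.
If borrowed from Semekic 'yinbitit' after the early changes, it would undergo only the recent ones:
  rule 3 (glide loss): no change (yinbitit)
  rule 4 (nasal place assimilation): yinbitit → yimbitit
  ⇒ as a loan: yimbitit
Wipan 'yimbitit' matches the loan outcome 'yimbitit', not the inherited 'zambesit' — it skipped the early Wipan changes, so it was borrowed from Semekic.

borrowed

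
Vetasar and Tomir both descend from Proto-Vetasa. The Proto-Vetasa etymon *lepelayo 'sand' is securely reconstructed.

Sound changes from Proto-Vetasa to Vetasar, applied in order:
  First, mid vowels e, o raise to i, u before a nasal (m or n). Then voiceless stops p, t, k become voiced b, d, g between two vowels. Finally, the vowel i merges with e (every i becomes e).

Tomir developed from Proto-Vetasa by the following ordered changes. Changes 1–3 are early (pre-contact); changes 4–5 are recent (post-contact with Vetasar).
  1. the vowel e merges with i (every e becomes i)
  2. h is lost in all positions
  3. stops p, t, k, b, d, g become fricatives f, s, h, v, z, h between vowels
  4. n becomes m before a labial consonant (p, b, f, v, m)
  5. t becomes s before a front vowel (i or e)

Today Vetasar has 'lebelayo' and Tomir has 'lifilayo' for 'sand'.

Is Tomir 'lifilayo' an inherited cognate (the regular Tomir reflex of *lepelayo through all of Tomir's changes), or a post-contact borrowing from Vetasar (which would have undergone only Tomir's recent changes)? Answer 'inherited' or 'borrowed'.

If inherited, *lepelayo would pass through all of Tomir's changes:
Tomir: start from *lepelayo.
  rule 1 (vowel merger): lepelayo → lipilayo
  rule 2: no change — lipilayo
  rule 3 (intervocalic lenition): lipilayo → lifilayo
  rule 4: no change — lifilayo
  rule 5: no change — lifilayo
  ⇒ Tomir lifilayo
If borrowed from Vetasar 'lebelayo' after the early changes, it would undergo only the recent ones:
  rule 4 (nasal place assimilation): no change (lebelayo)
  rule 5 (palatalisation): no change (lebelayo)
  ⇒ as a loan: lebelayo
Tomir 'lifilayo' matches the inherited outcome exactly, so it is an inherited cognate, not a loan.

inherited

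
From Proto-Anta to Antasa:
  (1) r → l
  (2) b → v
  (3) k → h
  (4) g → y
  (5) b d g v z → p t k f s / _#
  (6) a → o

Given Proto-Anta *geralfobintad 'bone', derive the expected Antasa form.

yelolfovintot

Antasa: *geralfobintad > gelalfobintad > gelalfovintad > yelalfovintad > yelalfovintat > yelolfovintot  (by unconditioned shift, unconditioned shift, unconditioned shift, final devoicing, vowel merger)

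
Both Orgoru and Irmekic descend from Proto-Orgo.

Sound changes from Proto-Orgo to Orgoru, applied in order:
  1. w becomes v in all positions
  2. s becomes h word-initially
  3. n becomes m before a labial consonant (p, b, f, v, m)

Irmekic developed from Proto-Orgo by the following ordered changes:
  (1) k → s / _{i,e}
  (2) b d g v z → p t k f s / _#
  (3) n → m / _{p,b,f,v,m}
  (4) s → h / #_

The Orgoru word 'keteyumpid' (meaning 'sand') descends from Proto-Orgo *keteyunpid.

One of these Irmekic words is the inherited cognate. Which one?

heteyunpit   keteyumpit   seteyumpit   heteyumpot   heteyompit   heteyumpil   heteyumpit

heteyumpit

Irmekic: *keteyunpid
  keteyunpid → seteyunpid   [palatalisation]
  seteyunpid → seteyunpit   [final devoicing]
  seteyunpit → seteyumpit   [nasal place assimilation]
  seteyumpit → heteyumpit   [debuccalisation]
  giving Irmekic heteyumpit.
Only 'heteyumpit' matches the regular Irmekic development of *keteyunpid.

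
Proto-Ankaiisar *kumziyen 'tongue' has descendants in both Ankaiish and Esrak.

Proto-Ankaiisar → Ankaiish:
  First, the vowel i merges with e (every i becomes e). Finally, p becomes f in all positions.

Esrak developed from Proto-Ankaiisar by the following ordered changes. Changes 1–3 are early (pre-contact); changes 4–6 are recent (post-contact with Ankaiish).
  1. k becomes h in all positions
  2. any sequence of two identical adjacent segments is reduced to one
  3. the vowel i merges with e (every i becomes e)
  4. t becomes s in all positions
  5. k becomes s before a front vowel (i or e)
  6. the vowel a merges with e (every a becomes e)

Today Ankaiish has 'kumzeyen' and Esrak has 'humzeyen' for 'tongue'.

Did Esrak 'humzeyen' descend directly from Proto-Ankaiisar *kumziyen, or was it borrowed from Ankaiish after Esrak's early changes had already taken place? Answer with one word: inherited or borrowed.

If inherited, *kumziyen would pass through all of Esrak's changes:
Esrak: *kumziyen
  kumziyen → humziyen   [unconditioned shift]
  humziyen (rule 2 does not apply)
  humziyen → humzeyen   [vowel merger]
  humzeyen (rule 4 does not apply)
  humzeyen (rule 5 does not apply)
  humzeyen (rule 6 does not apply)
  giving Esrak humzeyen.
If borrowed from Ankaiish 'kumzeyen' after the early changes, it would undergo only the recent ones:
  rule 4 (unconditioned shift): no change (kumzeyen)
  rule 5 (palatalisation): no change (kumzeyen)
  rule 6 (vowel merger): no change (kumzeyen)
  ⇒ as a loan: kumzeyen
Esrak 'humzeyen' matches the inherited outcome exactly, so it is an inherited cognate, not a loan.

inherited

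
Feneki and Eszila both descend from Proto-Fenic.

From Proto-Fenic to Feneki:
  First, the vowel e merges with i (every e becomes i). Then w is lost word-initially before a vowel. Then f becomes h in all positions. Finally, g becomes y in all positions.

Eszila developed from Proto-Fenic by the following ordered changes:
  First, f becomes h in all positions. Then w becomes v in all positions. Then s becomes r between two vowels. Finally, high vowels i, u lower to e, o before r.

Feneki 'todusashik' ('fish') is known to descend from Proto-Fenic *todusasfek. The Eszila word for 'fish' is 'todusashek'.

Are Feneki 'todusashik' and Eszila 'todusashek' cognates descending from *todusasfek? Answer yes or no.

no

Derive the expected Eszila reflex of *todusasfek:
Eszila: start from *todusasfek.
  rule 1 (unconditioned shift): todusasfek → todusashek
  rule 2: no change — todusashek
  rule 3 (rhotacism): todusashek → todurashek
  rule 4 (pre-rhotic lowering): todurashek → todorashek
  ⇒ Eszila todorashek
The regular Eszila reflex would be 'todorashek', but the attested form is 'todusashek'. The correspondence is irregular, so they are not cognates (the Eszila form has a different source).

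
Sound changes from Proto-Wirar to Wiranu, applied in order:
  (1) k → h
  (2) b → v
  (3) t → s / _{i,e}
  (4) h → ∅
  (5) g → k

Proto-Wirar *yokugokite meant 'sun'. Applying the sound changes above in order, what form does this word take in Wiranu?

Wiranu: *yokugokite > yohugohite > yohugohise > yougoise > youkoise  (by unconditioned shift, palatalisation, h-loss, unconditioned shift)

youkoise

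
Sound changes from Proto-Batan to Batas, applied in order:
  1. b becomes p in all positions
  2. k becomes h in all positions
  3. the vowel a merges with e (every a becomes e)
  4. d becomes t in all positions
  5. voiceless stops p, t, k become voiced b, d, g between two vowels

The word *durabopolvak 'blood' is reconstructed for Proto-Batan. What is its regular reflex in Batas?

turebobolveh

Batas: *durabopolvak > durapopolvak > durapopolvah > durepopolveh > turepopolveh > turebobolveh  (by unconditioned shift, unconditioned shift, vowel merger, unconditioned shift, intervocalic voicing)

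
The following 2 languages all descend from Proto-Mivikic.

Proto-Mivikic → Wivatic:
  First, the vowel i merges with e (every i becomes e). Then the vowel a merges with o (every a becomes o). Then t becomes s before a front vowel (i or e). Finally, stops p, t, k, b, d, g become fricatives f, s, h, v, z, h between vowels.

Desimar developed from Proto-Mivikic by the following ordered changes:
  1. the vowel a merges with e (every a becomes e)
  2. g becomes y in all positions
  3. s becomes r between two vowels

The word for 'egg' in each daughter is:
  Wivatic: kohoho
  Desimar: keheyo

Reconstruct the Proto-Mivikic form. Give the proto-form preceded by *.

*kahago

Position 5: Wivatic has h, Desimar has y. Taking the neighbouring segments as reconstructed: Wivatic h could go back to *k or *g or *h; Desimar y could go back to *g or *y — the one source consistent with every daughter is *g.
Position 4: Wivatic has o, Desimar has e. Taking the neighbouring segments as reconstructed: Wivatic o could go back to *a or *o; Desimar e could go back to *a or *e — the one source consistent with every daughter is *a.
Position 2: Wivatic has o, Desimar has e. Taking the neighbouring segments as reconstructed: Wivatic o could go back to *a or *o; Desimar e could go back to *a or *e — the one source consistent with every daughter is *a.
Verify the candidate proto-form against each daughter:
Wivatic: *kahago
  kahago (rule 1 does not apply)
  kahago → kohogo   [vowel merger]
  kohogo (rule 3 does not apply)
  kohogo → kohoho   [intervocalic lenition]
  giving Wivatic kohoho.
Desimar: start from *kahago.
  rule 1 (vowel merger): kahago → kehego
  rule 2 (unconditioned shift): kehego → keheyo
  rule 3: no change — keheyo
  ⇒ Desimar keheyo
Only *kahago yields all of Wivatic kohoho, Desimar keheyo.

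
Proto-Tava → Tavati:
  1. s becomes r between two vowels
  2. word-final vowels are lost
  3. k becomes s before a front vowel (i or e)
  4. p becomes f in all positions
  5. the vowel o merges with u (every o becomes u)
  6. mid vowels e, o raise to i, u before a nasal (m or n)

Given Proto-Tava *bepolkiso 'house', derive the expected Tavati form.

befulsir

Tavati: *bepolkiso > bepolkiro > bepolkir > bepolsir > befolsir > befulsir  (by rhotacism, apocope, palatalisation, unconditioned shift, vowel merger)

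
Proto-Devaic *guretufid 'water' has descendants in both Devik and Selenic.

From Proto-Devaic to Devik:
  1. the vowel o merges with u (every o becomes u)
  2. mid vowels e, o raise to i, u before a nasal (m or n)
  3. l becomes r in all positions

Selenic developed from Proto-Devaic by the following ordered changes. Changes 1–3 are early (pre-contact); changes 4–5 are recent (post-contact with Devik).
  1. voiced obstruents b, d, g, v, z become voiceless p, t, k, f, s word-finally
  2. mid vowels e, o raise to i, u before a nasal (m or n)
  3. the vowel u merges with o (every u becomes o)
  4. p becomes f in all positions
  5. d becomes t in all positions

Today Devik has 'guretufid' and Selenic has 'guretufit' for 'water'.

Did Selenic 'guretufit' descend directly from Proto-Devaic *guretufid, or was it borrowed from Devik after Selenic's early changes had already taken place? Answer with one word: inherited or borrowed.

borrowed

If inherited, *guretufid would pass through all of Selenic's changes:
Selenic: *guretufid
  guretufid → guretufit   [final devoicing]
  guretufit (rule 2 does not apply)
  guretufit → goretofit   [vowel merger]
  goretofit (rule 4 does not apply)
  goretofit (rule 5 does not apply)
  giving Selenic goretofit.
If borrowed from Devik 'guretufid' after the early changes, it would undergo only the recent ones:
  rule 4 (unconditioned shift): no change (guretufid)
  rule 5 (unconditioned shift): guretufid → guretufit
  ⇒ as a loan: guretufit
Selenic 'guretufit' matches the loan outcome 'guretufit', not the inherited 'goretofit' — it skipped the early Selenic changes, so it was borrowed from Devik.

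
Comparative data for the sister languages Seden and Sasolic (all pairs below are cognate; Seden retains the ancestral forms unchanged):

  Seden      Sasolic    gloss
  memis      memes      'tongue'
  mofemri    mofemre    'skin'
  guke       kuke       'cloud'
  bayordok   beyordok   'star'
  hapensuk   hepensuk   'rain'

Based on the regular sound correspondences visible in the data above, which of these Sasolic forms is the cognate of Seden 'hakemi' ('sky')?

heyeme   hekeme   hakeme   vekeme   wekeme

hekeme

bayordok ~ beyordok — Seden a corresponds to Sasolic e after a consonant, before a consonant other than r, m, n, p, b, f, v.
mofemri ~ mofemre — Seden i corresponds to Sasolic e word-finally.
Applying these to Seden 'hakemi':
  hakemi → hekemi   (a→e after a consonant, before a consonant other than r, m, n, p, b, f, v)
  hekemi → hekeme   (i→e word-finally)
So the Sasolic cognate is 'hekeme'.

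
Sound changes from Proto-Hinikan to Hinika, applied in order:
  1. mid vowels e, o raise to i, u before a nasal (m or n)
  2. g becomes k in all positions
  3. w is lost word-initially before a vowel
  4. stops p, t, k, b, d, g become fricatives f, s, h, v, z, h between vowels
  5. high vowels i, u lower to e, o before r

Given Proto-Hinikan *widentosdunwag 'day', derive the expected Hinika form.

izintosdunwak

Hinika: *widentosdunwag
  widentosdunwag → widintosdunwag   [pre-nasal raising]
  widintosdunwag → widintosdunwak   [unconditioned shift]
  widintosdunwak → idintosdunwak   [glide loss]
  idintosdunwak → izintosdunwak   [intervocalic lenition]
  izintosdunwak (rule 5 does not apply)
  giving Hinika izintosdunwak.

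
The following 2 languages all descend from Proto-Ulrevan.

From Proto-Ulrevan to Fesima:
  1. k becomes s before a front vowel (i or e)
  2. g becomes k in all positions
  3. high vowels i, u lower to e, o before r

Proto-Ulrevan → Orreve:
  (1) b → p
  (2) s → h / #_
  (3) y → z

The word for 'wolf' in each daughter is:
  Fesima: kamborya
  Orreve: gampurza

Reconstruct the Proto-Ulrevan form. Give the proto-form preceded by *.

*gamburya

Position 4: Fesima has b, Orreve has p. Fesima preserves b here (none of its changes turn any other segment into b), so the proto-segment is *b.
Position 7: Fesima has y, Orreve has z. Fesima preserves y here (none of its changes turn any other segment into y), so the proto-segment is *y.
Position 1: Fesima has k, Orreve has g. Orreve preserves g here (none of its changes turn any other segment into g), so the proto-segment is *g.
Continuing position by position gives *gamburya; check it forward:
Fesima: *gamburya
  gamburya (rule 1 does not apply)
  gamburya → kamburya   [unconditioned shift]
  kamburya → kamborya   [pre-rhotic lowering]
  giving Fesima kamborya.
Orreve: *gamburya
  gamburya → gampurya   [unconditioned shift]
  gampurya (rule 2 does not apply)
  gampurya → gampurza   [unconditioned shift]
  giving Orreve gampurza.
Only *gamburya yields all of Fesima kamborya, Orreve gampurza.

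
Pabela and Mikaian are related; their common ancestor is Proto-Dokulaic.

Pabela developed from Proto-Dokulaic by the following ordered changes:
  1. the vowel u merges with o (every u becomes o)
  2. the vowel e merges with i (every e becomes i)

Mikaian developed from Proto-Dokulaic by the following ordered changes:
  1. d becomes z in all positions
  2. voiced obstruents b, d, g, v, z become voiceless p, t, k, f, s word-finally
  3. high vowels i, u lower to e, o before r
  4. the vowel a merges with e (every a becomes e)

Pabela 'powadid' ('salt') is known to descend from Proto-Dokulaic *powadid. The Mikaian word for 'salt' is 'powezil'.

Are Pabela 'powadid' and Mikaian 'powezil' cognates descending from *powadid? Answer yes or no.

Derive the expected Mikaian reflex of *powadid:
Mikaian: *powadid
  powadid → powaziz   [unconditioned shift]
  powaziz → powazis   [final devoicing]
  powazis (rule 3 does not apply)
  powazis → powezis   [vowel merger]
  giving Mikaian powezis.
The regular Mikaian reflex would be 'powezis', but the attested form is 'powezil'. The correspondence is irregular, so they are not cognates (the Mikaian form has a different source).

no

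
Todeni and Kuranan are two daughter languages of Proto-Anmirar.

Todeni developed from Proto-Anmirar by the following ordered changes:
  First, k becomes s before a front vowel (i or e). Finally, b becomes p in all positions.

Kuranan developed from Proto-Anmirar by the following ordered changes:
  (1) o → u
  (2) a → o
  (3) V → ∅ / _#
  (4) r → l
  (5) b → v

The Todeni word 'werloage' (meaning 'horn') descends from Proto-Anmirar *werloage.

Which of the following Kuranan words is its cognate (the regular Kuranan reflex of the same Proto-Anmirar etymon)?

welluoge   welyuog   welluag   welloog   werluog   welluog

Kuranan: start from *werloage.
  rule 1 (vowel merger): werloage → werluage
  rule 2 (vowel merger): werluage → werluoge
  rule 3 (apocope): werluoge → werluog
  rule 4 (unconditioned shift): werluog → welluog
  rule 5: no change — welluog
  ⇒ Kuranan welluog
The other candidates each miss or misapply at least one Kuranan change.

welluog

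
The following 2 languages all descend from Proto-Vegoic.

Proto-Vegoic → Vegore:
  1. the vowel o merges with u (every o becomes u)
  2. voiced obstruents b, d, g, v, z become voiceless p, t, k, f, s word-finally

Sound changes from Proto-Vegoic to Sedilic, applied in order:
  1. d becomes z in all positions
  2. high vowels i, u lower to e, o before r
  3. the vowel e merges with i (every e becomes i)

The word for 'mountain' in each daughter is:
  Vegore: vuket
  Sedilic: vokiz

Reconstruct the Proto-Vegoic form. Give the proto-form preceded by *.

Position 5: Vegore has t, Sedilic has z. Taking the neighbouring segments as reconstructed: Vegore t could go back to *t or *d; Sedilic z could go back to *d or *z — the one source consistent with every daughter is *d.
Position 4: Vegore has e, Sedilic has i. Vegore preserves e here (none of its changes turn any other segment into e), so the proto-segment is *e.
Position 2: Vegore has u, Sedilic has o. Taking the neighbouring segments as reconstructed: Vegore u could go back to *o or *u; Sedilic o can only go back to *o — the one source consistent with every daughter is *o.
Continuing position by position gives *voked; check it forward:
Vegore: *voked > vuked > vuket  (by vowel merger, final devoicing)
Sedilic: *voked > vokez > vokiz  (by unconditioned shift, vowel merger)
*voked is the unique common source.

*voked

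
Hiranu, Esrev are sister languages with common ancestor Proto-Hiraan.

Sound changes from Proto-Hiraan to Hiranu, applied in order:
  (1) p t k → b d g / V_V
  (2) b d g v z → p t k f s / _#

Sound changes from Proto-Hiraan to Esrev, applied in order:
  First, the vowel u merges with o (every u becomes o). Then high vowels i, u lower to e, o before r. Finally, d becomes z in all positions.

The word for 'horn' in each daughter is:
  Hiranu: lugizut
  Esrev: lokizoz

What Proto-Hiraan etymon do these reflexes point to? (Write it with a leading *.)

Position 6: Hiranu has u, Esrev has o. Hiranu preserves u here (none of its changes turn any other segment into u), so the proto-segment is *u.
Position 7: Hiranu has t, Esrev has z. Taking the neighbouring segments as reconstructed: Hiranu t could go back to *t or *d; Esrev z could go back to *d or *z — the one source consistent with every daughter is *d.
This points to *lukizud. Verify forward in each daughter:
Hiranu: *lukizud
  lukizud → lugizud   [intervocalic voicing]
  lugizud → lugizut   [final devoicing]
  giving Hiranu lugizut.
Esrev: *lukizud > lokizod > lokizoz  (by vowel merger, unconditioned shift)
Only *lukizud yields all of Hiranu lugizut, Esrev lokizoz.

*lukizud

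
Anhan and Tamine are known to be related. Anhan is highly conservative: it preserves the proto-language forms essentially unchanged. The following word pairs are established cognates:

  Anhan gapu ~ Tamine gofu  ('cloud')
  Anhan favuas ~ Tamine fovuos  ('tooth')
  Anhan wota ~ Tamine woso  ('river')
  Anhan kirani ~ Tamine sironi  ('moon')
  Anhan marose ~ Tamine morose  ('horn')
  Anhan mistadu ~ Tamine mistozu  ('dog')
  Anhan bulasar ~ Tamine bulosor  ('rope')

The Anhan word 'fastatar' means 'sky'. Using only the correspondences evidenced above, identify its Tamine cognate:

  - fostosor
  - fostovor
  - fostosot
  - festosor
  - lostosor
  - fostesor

mistadu ~ mistozu, bulasar ~ bulosor — Anhan a corresponds to Tamine o after a consonant, before a consonant other than r, m, n, p, b, f, v.
wota ~ woso — Anhan t corresponds to Tamine s between vowels (before a back vowel).
marose ~ morose, bulasar ~ bulosor — Anhan a corresponds to Tamine o after a consonant, before r.
Applying these to Anhan 'fastatar':
  fastatar → fostatar   (a→o after a consonant, before a consonant other than r, m, n, p, b, f, v)
  fostatar → fostotar   (a→o after a consonant, before a consonant other than r, m, n, p, b, f, v)
  fostotar → fostosar   (t→s between vowels (before a back vowel))
  fostosar → fostosor   (a→o after a consonant, before r)
So the Tamine cognate is 'fostosor'.

fostosor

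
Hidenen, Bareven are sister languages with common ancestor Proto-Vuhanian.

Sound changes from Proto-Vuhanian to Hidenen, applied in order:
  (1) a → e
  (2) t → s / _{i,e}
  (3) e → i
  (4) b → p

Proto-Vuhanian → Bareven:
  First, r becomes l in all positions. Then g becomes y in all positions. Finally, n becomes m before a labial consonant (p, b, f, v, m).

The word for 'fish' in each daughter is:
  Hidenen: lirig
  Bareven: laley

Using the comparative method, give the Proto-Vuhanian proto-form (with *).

*lareg

Position 5: Hidenen has g, Bareven has y. Hidenen preserves g here (none of its changes turn any other segment into g), so the proto-segment is *g.
Position 3: Hidenen has r, Bareven has l. Hidenen preserves r here (none of its changes turn any other segment into r), so the proto-segment is *r.
Position 4: Hidenen has i, Bareven has e. Bareven preserves e here (none of its changes turn any other segment into e), so the proto-segment is *e.
This points to *lareg. Verify forward in each daughter:
Hidenen: start from *lareg.
  rule 1 (vowel merger): lareg → lereg
  rule 2: no change — lereg
  rule 3 (vowel merger): lereg → lirig
  rule 4: no change — lirig
  ⇒ Hidenen lirig
Bareven: start from *lareg.
  rule 1 (unconditioned shift): lareg → laleg
  rule 2 (unconditioned shift): laleg → laley
  rule 3: no change — laley
  ⇒ Bareven laley
Only *lareg yields all of Hidenen lirig, Bareven laley.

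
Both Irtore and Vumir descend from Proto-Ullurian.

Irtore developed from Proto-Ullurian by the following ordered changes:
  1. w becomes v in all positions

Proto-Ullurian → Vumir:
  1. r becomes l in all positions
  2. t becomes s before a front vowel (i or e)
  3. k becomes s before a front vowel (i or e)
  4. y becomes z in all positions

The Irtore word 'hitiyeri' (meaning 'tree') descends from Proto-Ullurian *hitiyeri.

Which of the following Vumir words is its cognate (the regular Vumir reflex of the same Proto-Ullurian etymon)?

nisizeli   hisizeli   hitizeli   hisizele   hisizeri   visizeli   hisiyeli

hisizeli

Vumir: start from *hitiyeri.
  rule 1 (unconditioned shift): hitiyeri → hitiyeli
  rule 2 (palatalisation): hitiyeli → hisiyeli
  rule 3: no change — hisiyeli
  rule 4 (unconditioned shift): hisiyeli → hisizeli
  ⇒ Vumir hisizeli
The other candidates each miss or misapply at least one Vumir change.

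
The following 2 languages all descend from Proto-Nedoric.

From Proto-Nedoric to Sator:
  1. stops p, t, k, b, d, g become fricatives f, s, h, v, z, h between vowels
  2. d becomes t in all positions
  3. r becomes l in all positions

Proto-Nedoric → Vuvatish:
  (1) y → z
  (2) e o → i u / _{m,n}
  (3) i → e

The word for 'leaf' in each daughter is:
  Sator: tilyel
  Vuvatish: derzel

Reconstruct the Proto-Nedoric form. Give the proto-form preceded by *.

Position 4: Sator has y, Vuvatish has z. Sator preserves y here (none of its changes turn any other segment into y), so the proto-segment is *y.
Position 3: Sator has l, Vuvatish has r. Vuvatish preserves r here (none of its changes turn any other segment into r), so the proto-segment is *r.
Continuing position by position gives *diryel; check it forward:
Sator: *diryel
  diryel (rule 1 does not apply)
  diryel → tiryel   [unconditioned shift]
  tiryel → tilyel   [unconditioned shift]
  giving Sator tilyel.
Vuvatish: *diryel > dirzel > derzel  (by unconditioned shift, vowel merger)
Only *diryel yields all of Sator tilyel, Vuvatish derzel.

*diryel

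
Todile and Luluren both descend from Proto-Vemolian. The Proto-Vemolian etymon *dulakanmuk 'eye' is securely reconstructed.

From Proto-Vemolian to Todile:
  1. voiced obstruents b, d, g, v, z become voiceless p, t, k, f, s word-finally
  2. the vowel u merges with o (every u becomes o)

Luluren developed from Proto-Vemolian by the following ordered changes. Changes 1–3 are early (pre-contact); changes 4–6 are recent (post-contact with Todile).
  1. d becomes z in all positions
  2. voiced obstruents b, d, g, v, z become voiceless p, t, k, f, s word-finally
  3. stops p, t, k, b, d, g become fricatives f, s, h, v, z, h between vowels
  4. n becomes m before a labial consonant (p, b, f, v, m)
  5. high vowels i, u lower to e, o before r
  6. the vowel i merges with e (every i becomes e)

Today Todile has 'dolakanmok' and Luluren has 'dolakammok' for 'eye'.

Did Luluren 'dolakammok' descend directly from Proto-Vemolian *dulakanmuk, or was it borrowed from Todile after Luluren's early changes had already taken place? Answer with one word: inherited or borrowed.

borrowed

If inherited, *dulakanmuk would pass through all of Luluren's changes:
Luluren: start from *dulakanmuk.
  rule 1 (unconditioned shift): dulakanmuk → zulakanmuk
  rule 2: no change — zulakanmuk
  rule 3 (intervocalic lenition): zulakanmuk → zulahanmuk
  rule 4 (nasal place assimilation): zulahanmuk → zulahammuk
  rule 5: no change — zulahammuk
  rule 6: no change — zulahammuk
  ⇒ Luluren zulahammuk
If borrowed from Todile 'dolakanmok' after the early changes, it would undergo only the recent ones:
  rule 4 (nasal place assimilation): dolakanmok → dolakammok
  rule 5 (pre-rhotic lowering): no change (dolakammok)
  rule 6 (vowel merger): no change (dolakammok)
  ⇒ as a loan: dolakammok
Luluren 'dolakammok' matches the loan outcome 'dolakammok', not the inherited 'zulahammuk' — it skipped the early Luluren changes, so it was borrowed from Todile.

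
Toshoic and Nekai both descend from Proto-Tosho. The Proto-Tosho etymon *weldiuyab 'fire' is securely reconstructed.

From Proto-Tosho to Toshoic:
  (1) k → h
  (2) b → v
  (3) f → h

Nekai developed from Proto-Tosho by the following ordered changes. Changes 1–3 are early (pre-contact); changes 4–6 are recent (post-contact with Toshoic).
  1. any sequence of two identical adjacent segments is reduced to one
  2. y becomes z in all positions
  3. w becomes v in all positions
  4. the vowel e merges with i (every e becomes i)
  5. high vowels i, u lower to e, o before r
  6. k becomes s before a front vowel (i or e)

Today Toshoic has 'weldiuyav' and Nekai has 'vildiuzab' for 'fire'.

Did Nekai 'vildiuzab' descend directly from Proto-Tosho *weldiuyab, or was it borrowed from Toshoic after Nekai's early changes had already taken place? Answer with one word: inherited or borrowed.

inherited

If inherited, *weldiuyab would pass through all of Nekai's changes:
Nekai: start from *weldiuyab.
  rule 1: no change — weldiuyab
  rule 2 (unconditioned shift): weldiuyab → weldiuzab
  rule 3 (unconditioned shift): weldiuzab → veldiuzab
  rule 4 (vowel merger): veldiuzab → vildiuzab
  rule 5: no change — vildiuzab
  rule 6: no change — vildiuzab
  ⇒ Nekai vildiuzab
If borrowed from Toshoic 'weldiuyav' after the early changes, it would undergo only the recent ones:
  rule 4 (vowel merger): weldiuyav → wildiuyav
  rule 5 (pre-rhotic lowering): no change (wildiuyav)
  rule 6 (palatalisation): no change (wildiuyav)
  ⇒ as a loan: wildiuyav
Nekai 'vildiuzab' matches the inherited outcome exactly, so it is an inherited cognate, not a loan.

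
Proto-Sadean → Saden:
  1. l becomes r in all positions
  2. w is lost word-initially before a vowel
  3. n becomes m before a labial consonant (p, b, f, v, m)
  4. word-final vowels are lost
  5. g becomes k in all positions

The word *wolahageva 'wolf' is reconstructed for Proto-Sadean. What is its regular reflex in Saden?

orahakev

Saden: *wolahageva > worahageva > orahageva > orahagev > orahakev  (by unconditioned shift, glide loss, apocope, unconditioned shift)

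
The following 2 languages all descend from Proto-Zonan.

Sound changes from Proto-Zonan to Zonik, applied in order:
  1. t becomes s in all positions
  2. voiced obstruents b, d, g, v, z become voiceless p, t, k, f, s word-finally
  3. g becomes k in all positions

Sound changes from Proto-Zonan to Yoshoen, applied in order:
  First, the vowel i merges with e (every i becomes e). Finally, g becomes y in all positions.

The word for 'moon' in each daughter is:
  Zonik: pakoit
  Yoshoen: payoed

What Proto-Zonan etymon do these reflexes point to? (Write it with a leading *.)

Position 5: Zonik has i, Yoshoen has e. Zonik preserves i here (none of its changes turn any other segment into i), so the proto-segment is *i.
Position 3: Zonik has k, Yoshoen has y. Taking the neighbouring segments as reconstructed: Zonik k could go back to *k or *g; Yoshoen y could go back to *g or *y — the one source consistent with every daughter is *g.
Position 6: Zonik has t, Yoshoen has d. Yoshoen preserves d here (none of its changes turn any other segment into d), so the proto-segment is *d.
Verify the candidate proto-form against each daughter:
Zonik: start from *pagoid.
  rule 1: no change — pagoid
  rule 2 (final devoicing): pagoid → pagoit
  rule 3 (unconditioned shift): pagoit → pakoit
  ⇒ Zonik pakoit
Yoshoen: *pagoid > pagoed > payoed  (by vowel merger, unconditioned shift)
*pagoid is the unique common source.

*pagoid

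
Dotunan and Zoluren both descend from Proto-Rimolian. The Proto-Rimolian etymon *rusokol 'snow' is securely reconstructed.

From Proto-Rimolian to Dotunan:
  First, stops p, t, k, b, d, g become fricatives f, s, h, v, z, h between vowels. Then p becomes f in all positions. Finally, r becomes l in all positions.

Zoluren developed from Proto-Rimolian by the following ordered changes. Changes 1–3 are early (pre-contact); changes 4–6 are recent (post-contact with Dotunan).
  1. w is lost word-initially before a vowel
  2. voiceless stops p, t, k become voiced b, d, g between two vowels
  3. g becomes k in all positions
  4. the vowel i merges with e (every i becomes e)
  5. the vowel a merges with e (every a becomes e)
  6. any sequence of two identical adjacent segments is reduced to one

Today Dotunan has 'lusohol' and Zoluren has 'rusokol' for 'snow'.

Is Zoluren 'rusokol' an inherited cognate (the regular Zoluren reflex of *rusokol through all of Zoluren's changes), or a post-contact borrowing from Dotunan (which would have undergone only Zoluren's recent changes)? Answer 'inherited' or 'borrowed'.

inherited

If inherited, *rusokol would pass through all of Zoluren's changes:
Zoluren: *rusokol
  rusokol (rule 1 does not apply)
  rusokol → rusogol   [intervocalic voicing]
  rusogol → rusokol   [unconditioned shift]
  rusokol (rule 4 does not apply)
  rusokol (rule 5 does not apply)
  rusokol (rule 6 does not apply)
  giving Zoluren rusokol.
If borrowed from Dotunan 'lusohol' after the early changes, it would undergo only the recent ones:
  rule 4 (vowel merger): no change (lusohol)
  rule 5 (vowel merger): no change (lusohol)
  rule 6 (degemination): no change (lusohol)
  ⇒ as a loan: lusohol
Zoluren 'rusokol' matches the inherited outcome exactly, so it is an inherited cognate, not a loan.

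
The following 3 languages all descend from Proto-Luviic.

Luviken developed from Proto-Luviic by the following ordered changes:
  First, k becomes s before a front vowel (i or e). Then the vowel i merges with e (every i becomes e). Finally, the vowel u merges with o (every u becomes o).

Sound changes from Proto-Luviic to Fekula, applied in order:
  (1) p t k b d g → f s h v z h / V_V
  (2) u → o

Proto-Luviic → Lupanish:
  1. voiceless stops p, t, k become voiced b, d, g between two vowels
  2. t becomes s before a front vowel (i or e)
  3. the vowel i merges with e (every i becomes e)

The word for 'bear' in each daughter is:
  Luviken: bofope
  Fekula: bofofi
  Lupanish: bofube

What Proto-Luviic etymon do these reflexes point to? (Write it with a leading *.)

Position 6: Luviken has e, Fekula has i, Lupanish has e. Fekula preserves i here (none of its changes turn any other segment into i), so the proto-segment is *i.
Position 4: Luviken has o, Fekula has o, Lupanish has u. Lupanish preserves u here (none of its changes turn any other segment into u), so the proto-segment is *u.
Verify the candidate proto-form against each daughter:
Luviken: *bofupi
  bofupi (rule 1 does not apply)
  bofupi → bofupe   [vowel merger]
  bofupe → bofope   [vowel merger]
  giving Luviken bofope.
Fekula: *bofupi
  bofupi → bofufi   [intervocalic lenition]
  bofufi → bofofi   [vowel merger]
  giving Fekula bofofi.
Lupanish: *bofupi > bofubi > bofube  (by intervocalic voicing, vowel merger)
No other proto-form is consistent with every reflex, so the reconstruction is *bofupi.

*bofupi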